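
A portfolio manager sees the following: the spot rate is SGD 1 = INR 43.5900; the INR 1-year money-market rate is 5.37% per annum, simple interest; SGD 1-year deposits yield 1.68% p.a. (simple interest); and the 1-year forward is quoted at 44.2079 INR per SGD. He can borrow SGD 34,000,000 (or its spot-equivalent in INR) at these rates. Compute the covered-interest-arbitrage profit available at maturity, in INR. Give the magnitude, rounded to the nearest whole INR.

T = 1 year.
Invest the SGD and cover forward: 34,000,000 × 1.016800 × 44.2079 = INR 1,528,320,152.48.
Convert at spot and invest in INR: 34,000,000 × 43.5900 × 1.053700 = INR 1,561,646,622.00.
The quoted forward undervalues SGD, so borrow SGD, convert to INR at spot, deposit the INR at 5.37%, and buy SGD forward at 44.2079 to cover the loan.
Arbitrage profit = |1,528,320,152.48 − 1,561,646,622.00| = INR 33,326,470.

INR 33,326,470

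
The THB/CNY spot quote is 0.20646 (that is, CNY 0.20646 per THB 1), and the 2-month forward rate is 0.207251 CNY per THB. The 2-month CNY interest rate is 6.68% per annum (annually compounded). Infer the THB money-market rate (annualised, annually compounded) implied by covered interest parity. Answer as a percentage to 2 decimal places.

4.26%

T = 2/12 years.
F/S = 0.207251/0.20646 = 1.0038313 = (growth of CNY) / (growth of THB).
The CNY side grows by (1 + 0.0668)^(2/12) = 1.0108355.
Hence g_THB = 1.0069775.
Annualise: 1.0069775^(12/2) − 1 = 0.042602 = 4.26%.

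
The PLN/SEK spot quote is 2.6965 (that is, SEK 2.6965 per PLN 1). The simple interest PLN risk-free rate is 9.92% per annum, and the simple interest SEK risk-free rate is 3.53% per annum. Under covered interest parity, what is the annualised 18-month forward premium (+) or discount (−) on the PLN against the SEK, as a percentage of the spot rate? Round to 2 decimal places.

T = 18/12 years.
CIP forward (SEK per PLN) = 2.6965 × 1.052950/1.148800 = 2.4715178.
(F − S)/S ÷ T = (2.4715178 − 2.6965)/2.6965/(18/12) = -0.055623 → -5.56%.

-5.56%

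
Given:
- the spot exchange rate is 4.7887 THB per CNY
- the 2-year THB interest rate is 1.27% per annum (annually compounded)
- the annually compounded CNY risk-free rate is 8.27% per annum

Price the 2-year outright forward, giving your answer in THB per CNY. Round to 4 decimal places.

4.1895

T = 2 years.
Growth of 1 THB over T: (1 + 0.0127)^2 = 1.0255613.
CNY accumulates by (1 + 0.0827)^2 = 1.1722393.
CIP: F = S · (grow THB)/(grow CNY) = 4.7887 × 1.0255613/1.1722393 = 4.189508 THB per CNY.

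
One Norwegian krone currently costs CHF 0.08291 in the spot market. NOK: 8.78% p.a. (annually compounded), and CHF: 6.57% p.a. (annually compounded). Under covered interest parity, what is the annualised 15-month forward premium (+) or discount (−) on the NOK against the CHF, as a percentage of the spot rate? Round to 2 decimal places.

T = 15/12 years.
No-arbitrage forward: 0.08291 × 1.0827887 / 1.110929 = 0.08080985 CHF/NOK.
Annualised premium = (F − S)/S × (1/T) = (0.08080985 − 0.08291)/0.08291 ÷ (15/12) = -2.03%.

-2.03%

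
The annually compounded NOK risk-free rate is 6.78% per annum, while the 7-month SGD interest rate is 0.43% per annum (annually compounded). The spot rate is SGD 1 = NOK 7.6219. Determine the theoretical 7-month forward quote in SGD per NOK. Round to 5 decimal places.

0.12659

T = 7/12 years.
NOK accumulates by (1 + 0.0678)^(7/12) = 1.0390085.
SGD accumulates by (1 + 0.0043)^(7/12) = 1.0025061.
CIP: F = S · (grow NOK)/(grow SGD) = 7.6219 × 1.0390085/1.0025061 = 7.899422 NOK per SGD.
Invert for SGD per NOK: 1 / 7.899422 = 0.12659.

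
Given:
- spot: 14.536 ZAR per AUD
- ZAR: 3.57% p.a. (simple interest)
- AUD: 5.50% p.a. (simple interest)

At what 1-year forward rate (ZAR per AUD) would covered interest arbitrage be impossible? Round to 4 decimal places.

14.2701

T = 1 year.
Growth of 1 ZAR over T: 1 + 0.0357×1 = 1.035700.
AUD growth factor: 1 + 0.0550×1 = 1.055000.
Forward (ZAR per AUD) = 14.536 × 1.035700 / 1.055000 = 14.270081.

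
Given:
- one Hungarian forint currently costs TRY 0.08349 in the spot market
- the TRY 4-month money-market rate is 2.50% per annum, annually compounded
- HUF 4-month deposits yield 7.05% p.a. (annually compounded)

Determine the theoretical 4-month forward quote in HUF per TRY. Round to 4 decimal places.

T = 4/12 years.
TRY accumulates by (1 + 0.0250)^(4/12) = 1.00826484.
Growth of 1 HUF over T: (1 + 0.0705)^(4/12) = 1.02296841.
So F = 0.08349 × 1.00826484 / 1.02296841 = 0.082289962 (TRY/HUF).
Quoted the other way: 1/0.082289962 = 12.1522 HUF per TRY.

12.1522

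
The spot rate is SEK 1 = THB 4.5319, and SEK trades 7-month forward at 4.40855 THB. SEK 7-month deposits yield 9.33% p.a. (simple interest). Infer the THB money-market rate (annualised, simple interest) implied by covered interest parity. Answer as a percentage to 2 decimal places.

T = 7/12 years.
By CIP, F/S equals the THB-to-SEK growth ratio: 4.40855/4.5319 = 0.9727818.
SEK growth factor: 1 + 0.0933×7/12 = 1.054425.
Hence g_THB = 1.0257254.
r = (1.0257254 − 1)/(7/12) = 0.044101 → 4.41%.

4.41%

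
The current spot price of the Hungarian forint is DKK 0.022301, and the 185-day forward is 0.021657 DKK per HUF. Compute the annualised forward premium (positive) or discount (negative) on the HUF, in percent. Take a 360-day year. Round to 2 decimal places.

-5.62%

T = 185/360 years.
Period premium: (0.021657 − 0.022301)/0.022301 = -0.0288776.
Per annum: -0.0288776 / (185/360) = -0.056194 = -5.62%.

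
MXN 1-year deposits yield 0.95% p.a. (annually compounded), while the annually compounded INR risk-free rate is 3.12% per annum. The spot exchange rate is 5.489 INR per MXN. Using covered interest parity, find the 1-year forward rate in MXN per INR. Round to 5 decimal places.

0.17835

T = 1 year.
Growth of 1 INR over T: (1 + 0.0312)^1 = 1.031200.
MXN accumulates by (1 + 0.0095)^1 = 1.009500.
CIP: F = S · (grow INR)/(grow MXN) = 5.489 × 1.031200/1.009500 = 5.606990 INR per MXN.
Quoted the other way: 1/5.606990 = 0.17835 MXN per INR.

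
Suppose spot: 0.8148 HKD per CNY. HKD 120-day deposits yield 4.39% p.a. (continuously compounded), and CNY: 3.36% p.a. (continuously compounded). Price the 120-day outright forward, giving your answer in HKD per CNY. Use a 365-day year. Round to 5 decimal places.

T = 120/365 years.
HKD growth factor: e^(0.0439×120/365) = 1.0145375.
CNY growth factor: e^(0.0336×120/365) = 1.0111078.
CIP: F = S · (grow HKD)/(grow CNY) = 0.8148 × 1.0145375/1.0111078 = 0.8175638 HKD per CNY.

0.81756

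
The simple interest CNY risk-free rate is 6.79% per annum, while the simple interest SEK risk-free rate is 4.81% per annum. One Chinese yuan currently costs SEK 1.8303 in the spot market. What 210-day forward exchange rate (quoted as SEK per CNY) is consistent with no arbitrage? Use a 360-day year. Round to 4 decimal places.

T = 210/360 years.
SEK growth factor: 1 + 0.0481×210/360 = 1.0280583.
Growth of 1 CNY over T: 1 + 0.0679×210/360 = 1.0396083.
So F = 1.8303 × 1.0280583 / 1.0396083 = 1.809965 (SEK/CNY).

1.8100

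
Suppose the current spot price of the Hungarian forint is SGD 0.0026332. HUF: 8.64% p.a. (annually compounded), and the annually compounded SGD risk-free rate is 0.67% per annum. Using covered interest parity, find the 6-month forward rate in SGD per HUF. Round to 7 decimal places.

T = 6/12 years.
Growth of 1 SGD over T: (1 + 0.0067)^(6/12) = 1.0033444.
HUF accumulates by (1 + 0.0864)^(6/12) = 1.0423051.
CIP: F = S · (grow SGD)/(grow HUF) = 0.0026332 × 1.0033444/1.0423051 = 0.002534773 SGD per HUF.

0.0025348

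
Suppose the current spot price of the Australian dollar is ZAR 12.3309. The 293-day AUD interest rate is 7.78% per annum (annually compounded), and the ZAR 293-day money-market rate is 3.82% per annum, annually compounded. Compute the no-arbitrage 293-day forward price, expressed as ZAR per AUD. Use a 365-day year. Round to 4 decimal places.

11.9659

T = 293/365 years.
Growth of 1 ZAR over T: (1 + 0.0382)^(293/365) = 1.03055085.
Growth of 1 AUD over T: (1 + 0.0778)^(293/365) = 1.06198819.
So F = 12.3309 × 1.03055085 / 1.06198819 = 11.965876 (ZAR/AUD).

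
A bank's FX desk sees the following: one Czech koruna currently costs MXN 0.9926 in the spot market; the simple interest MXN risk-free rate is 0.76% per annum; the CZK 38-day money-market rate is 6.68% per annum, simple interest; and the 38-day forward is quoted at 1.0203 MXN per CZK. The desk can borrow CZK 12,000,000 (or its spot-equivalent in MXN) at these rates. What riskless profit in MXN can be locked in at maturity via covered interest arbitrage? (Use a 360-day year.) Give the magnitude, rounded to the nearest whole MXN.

MXN 409,176

T = 38/360 years.
Invest the CZK and cover forward: 12,000,000 × 1.0070511111 × 1.0203 = MXN 12,329,930.98.
Convert at spot and invest in MXN: 12,000,000 × 0.9926 × 1.0008022222 = MXN 11,920,755.43.
The quoted forward overvalues CZK, so borrow MXN, buy CZK at spot, deposit the CZK at 6.68%, and sell the proceeds forward at 1.0203.
The gap between the two covered legs is MXN 409,176.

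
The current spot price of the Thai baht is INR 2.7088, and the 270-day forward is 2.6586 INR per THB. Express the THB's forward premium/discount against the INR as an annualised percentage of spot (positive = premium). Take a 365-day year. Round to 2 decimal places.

-2.51%

T = 270/365 years.
Period premium: (2.6586 − 2.7088)/2.7088 = -0.0185322.
Per annum: -0.0185322 / (270/365) = -0.025053 = -2.51%.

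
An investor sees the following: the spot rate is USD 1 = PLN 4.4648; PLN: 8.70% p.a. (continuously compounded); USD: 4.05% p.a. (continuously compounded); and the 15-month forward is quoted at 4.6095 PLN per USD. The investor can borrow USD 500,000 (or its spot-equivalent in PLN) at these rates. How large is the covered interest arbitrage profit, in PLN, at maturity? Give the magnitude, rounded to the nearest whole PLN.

PLN 64,434

T = 15/12 years.
Invest the USD and cover forward: 500,000 × 1.051928346 × 4.6095 = PLN 2,424,431.86.
Convert at spot and invest in PLN: 500,000 × 4.4648 × 1.114883595 = PLN 2,488,866.14.
The quoted forward undervalues USD, so borrow USD, convert to PLN at spot, deposit the PLN at 8.70%, and buy USD forward at 4.6095 to cover the loan.
Arbitrage profit = |2,424,431.86 − 2,488,866.14| = PLN 64,434.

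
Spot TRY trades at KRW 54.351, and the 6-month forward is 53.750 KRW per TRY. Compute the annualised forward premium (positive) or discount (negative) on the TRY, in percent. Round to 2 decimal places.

-2.21%

T = 6/12 years.
(F − S)/S = (53.750 − 54.351)/54.351 = -0.0110578.
Annualise by dividing by T: -0.0110578 / (6/12) = -0.022116 → -2.21%.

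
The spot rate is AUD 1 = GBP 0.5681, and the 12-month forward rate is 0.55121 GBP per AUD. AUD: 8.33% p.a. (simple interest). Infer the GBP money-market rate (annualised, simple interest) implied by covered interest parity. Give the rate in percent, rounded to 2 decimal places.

5.11%

T = 1 year.
CIP gives F = S · g_GBP/g_AUD, so g_GBP/g_AUD = 0.55121/0.5681 = 0.9702693.
AUD growth factor: 1 + 0.0833×1 = 1.083300.
Hence g_GBP = 1.0510927.
r = (1.0510927 − 1)/1 = 0.051093 → 5.11%.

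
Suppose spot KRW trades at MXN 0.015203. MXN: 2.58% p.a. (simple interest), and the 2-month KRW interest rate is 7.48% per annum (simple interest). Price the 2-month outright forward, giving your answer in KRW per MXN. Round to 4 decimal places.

66.3114

T = 2/12 years.
Growth of 1 MXN over T: 1 + 0.0258×2/12 = 1.004300.
KRW accumulates by 1 + 0.0748×2/12 = 1.01246667.
Forward (MXN per KRW) = 0.015203 × 1.004300 / 1.01246667 = 0.015080371.
Invert for KRW per MXN: 1 / 0.015080371 = 66.3114.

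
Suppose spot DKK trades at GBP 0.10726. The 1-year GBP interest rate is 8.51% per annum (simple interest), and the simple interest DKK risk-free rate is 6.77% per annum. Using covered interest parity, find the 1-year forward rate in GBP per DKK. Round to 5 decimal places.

0.10901

T = 1 year.
GBP accumulates by 1 + 0.0851×1 = 1.085100.
DKK accumulates by 1 + 0.0677×1 = 1.067700.
Forward (GBP per DKK) = 0.10726 × 1.085100 / 1.067700 = 0.1090080.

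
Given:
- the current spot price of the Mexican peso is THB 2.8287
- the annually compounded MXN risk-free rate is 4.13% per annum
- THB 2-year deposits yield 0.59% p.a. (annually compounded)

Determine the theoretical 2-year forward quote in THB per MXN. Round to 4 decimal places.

T = 2 years.
Growth of 1 THB over T: (1 + 0.0059)^2 = 1.0118348.
MXN growth factor: (1 + 0.0413)^2 = 1.0843057.
Forward (THB per MXN) = 2.8287 × 1.0118348 / 1.0843057 = 2.639640.

2.6396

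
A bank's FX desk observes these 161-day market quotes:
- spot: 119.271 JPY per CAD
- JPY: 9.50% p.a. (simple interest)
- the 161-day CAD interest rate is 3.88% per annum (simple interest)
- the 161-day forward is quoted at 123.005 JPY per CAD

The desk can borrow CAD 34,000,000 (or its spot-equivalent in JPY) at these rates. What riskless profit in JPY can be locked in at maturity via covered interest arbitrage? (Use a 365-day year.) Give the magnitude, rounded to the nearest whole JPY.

JPY 28,601,703

T = 161/365 years.
Keep in CAD, deliver into the forward: 34,000,000·1.017114520548·123.005 = JPY 4,253,745,834.40.
Swap to JPY now, deposit: 34,000,000·119.271·1.041904109589 = JPY 4,225,144,131.86.
The quoted forward overvalues CAD, so borrow JPY, buy CAD at spot, deposit the CAD at 3.88%, and sell the proceeds forward at 123.005.
Arbitrage profit = |4,253,745,834.40 − 4,225,144,131.86| = JPY 28,601,703.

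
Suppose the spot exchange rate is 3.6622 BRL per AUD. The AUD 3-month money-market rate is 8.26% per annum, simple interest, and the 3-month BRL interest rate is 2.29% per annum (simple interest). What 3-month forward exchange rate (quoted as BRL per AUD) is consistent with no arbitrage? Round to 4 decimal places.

3.6086

T = 3/12 years.
BRL accumulates by 1 + 0.0229×3/12 = 1.005725.
AUD growth factor: 1 + 0.0826×3/12 = 1.020650.
Forward (BRL per AUD) = 3.6622 × 1.005725 / 1.020650 = 3.608648.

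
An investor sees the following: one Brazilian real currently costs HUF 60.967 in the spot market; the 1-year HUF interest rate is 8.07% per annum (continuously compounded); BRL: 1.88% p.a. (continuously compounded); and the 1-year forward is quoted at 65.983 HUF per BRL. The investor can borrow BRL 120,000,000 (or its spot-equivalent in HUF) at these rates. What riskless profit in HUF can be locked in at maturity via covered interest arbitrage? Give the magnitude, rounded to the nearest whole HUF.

T = 1 year.
Keep in BRL, deliver into the forward: 120,000,000·1.01897783267·65.983 = HUF 8,068,225,719.97.
Swap to HUF now, deposit: 120,000,000·60.967·1.08404563409 = HUF 7,930,921,220.83.
The quoted forward overvalues BRL, so borrow HUF, buy BRL at spot, deposit the BRL at 1.88%, and sell the proceeds forward at 65.983.
Arbitrage profit = |8,068,225,719.97 − 7,930,921,220.83| = HUF 137,304,499.

HUF 137,304,499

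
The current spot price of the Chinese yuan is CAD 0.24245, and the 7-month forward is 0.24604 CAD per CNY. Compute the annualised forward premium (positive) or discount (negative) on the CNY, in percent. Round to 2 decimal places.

+2.54%

T = 7/12 years.
Period premium: (0.24604 − 0.24245)/0.24245 = 0.0148072.
Per annum: 0.0148072 / (7/12) = 0.025384 = 2.54%.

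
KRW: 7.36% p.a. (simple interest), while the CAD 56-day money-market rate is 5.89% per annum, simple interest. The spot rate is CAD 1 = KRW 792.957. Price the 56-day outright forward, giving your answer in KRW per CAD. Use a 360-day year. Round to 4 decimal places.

794.7538

T = 56/360 years.
KRW growth factor: 1 + 0.0736×56/360 = 1.011448889.
CAD growth factor: 1 + 0.0589×56/360 = 1.009162222.
CIP: F = S · (grow KRW)/(grow CAD) = 792.957 × 1.011448889/1.009162222 = 794.753766 KRW per CAD.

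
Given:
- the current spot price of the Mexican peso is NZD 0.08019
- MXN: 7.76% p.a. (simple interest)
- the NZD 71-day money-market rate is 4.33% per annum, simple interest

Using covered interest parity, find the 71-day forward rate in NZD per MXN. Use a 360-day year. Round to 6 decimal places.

T = 71/360 years.
NZD accumulates by 1 + 0.0433×71/360 = 1.0085397.
Growth of 1 MXN over T: 1 + 0.0776×71/360 = 1.0153044.
Forward (NZD per MXN) = 0.08019 × 1.0085397 / 1.0153044 = 0.07965572.

0.079656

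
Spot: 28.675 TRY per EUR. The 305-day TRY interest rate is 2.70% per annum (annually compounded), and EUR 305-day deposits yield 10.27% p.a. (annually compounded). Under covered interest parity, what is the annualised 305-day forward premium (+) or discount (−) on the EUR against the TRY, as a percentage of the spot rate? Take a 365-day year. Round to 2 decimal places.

-6.90%

T = 305/365 years.
No-arbitrage forward: 28.675 × 1.0225121 / 1.0851208 = 27.020526 TRY/EUR.
Annualised premium = (F − S)/S × (1/T) = (27.020526 − 28.675)/28.675 ÷ (305/365) = -6.90%.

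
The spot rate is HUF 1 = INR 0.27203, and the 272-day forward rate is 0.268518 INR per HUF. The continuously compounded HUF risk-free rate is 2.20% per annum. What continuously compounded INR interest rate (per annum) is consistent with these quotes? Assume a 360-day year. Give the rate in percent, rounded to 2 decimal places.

T = 272/360 years.
By CIP, F/S equals the INR-to-HUF growth ratio: 0.268518/0.27203 = 0.9870897.
The HUF side grows by e^(0.0220×272/360) = 1.0167611.
So the INR growth factor = 1.0036344.
Take logs: ln 1.0036344 / (272/360) = 0.004802, so 0.48%.

0.48%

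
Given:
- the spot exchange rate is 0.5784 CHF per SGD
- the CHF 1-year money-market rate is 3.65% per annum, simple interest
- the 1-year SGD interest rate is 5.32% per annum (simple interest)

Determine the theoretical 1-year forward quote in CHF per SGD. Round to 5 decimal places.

0.56923

T = 1 year.
CHF growth factor: 1 + 0.0365×1 = 1.036500.
SGD growth factor: 1 + 0.0532×1 = 1.053200.
So F = 0.5784 × 1.036500 / 1.053200 = 0.5692286 (CHF/SGD).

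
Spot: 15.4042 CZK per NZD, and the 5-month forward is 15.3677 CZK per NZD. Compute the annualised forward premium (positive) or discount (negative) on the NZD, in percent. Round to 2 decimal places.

T = 5/12 years.
Period premium: (15.3677 − 15.4042)/15.4042 = -0.0023695.
×(1/T) gives -0.57% p.a.

-0.57%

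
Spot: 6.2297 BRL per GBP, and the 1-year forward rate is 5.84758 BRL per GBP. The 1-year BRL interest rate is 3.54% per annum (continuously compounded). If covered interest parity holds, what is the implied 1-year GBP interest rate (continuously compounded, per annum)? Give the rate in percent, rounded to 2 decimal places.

9.87%

T = 1 year.
F/S = 5.84758/6.2297 = 0.9386616 = (growth of BRL) / (growth of GBP).
BRL growth factor: e^(0.0354×1) = 1.036034.
That pins the GBP growth at 1.1037354.
r = ln(1.1037354)/1 = 0.098700 → 9.87%.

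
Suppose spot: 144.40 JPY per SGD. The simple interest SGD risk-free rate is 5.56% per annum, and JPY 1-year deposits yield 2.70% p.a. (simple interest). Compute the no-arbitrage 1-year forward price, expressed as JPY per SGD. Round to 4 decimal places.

T = 1 year.
JPY growth factor: 1 + 0.0270×1 = 1.027000.
SGD growth factor: 1 + 0.0556×1 = 1.055600.
CIP: F = S · (grow JPY)/(grow SGD) = 144.4 × 1.027000/1.055600 = 140.487685 JPY per SGD.

140.4877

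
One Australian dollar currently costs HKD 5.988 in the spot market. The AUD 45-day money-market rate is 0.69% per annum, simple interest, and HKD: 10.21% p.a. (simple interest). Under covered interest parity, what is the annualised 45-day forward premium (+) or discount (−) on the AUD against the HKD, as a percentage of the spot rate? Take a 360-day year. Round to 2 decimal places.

T = 45/360 years.
No-arbitrage forward: 5.988 × 1.0127625 / 1.0008625 = 6.059196 HKD/AUD.
(F − S)/S ÷ T = (6.059196 − 5.988)/5.988/(45/360) = 0.095118 → 9.51%.

+9.51%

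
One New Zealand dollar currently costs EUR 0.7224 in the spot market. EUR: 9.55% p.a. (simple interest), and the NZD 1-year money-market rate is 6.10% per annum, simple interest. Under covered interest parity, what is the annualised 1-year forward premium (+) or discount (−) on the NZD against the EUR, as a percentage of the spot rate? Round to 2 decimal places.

+3.25%

T = 1 year.
No-arbitrage forward: 0.7224 × 1.095500 / 1.061000 = 0.7458899 EUR/NZD.
(F − S)/S ÷ T = (0.7458899 − 0.7224)/0.7224/1 = 0.032516 → 3.25%.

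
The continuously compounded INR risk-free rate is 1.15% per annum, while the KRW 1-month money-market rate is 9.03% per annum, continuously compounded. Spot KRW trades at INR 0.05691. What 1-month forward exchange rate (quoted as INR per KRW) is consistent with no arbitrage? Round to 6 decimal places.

T = 1/12 years.
Growth of 1 INR over T: e^(0.0115×1/12) = 1.0009588.
KRW growth factor: e^(0.0903×1/12) = 1.0075534.
CIP: F = S · (grow INR)/(grow KRW) = 0.05691 × 1.0009588/1.0075534 = 0.05653751 INR per KRW.

0.056538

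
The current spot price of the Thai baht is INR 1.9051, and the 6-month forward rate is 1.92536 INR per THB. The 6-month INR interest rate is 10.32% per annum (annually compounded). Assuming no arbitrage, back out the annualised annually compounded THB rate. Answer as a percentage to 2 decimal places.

8.01%

T = 6/12 years.
By CIP, F/S equals the INR-to-THB growth ratio: 1.92536/1.9051 = 1.0106346.
The INR side grows by (1 + 0.1032)^(6/12) = 1.0503333.
So the THB growth factor = 1.039281.
Annualise: 1.039281^(12/6) − 1 = 0.080105 = 8.01%.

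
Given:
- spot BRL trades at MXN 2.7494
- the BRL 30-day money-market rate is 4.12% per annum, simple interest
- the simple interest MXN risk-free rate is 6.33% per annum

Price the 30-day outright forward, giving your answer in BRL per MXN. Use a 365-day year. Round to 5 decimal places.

0.36306

T = 30/365 years.
MXN growth factor: 1 + 0.0633×30/365 = 1.0052027.
BRL growth factor: 1 + 0.0412×30/365 = 1.0033863.
Forward (MXN per BRL) = 2.7494 × 1.0052027 / 1.0033863 = 2.754377.
Quoted the other way: 1/2.754377 = 0.36306 BRL per MXN.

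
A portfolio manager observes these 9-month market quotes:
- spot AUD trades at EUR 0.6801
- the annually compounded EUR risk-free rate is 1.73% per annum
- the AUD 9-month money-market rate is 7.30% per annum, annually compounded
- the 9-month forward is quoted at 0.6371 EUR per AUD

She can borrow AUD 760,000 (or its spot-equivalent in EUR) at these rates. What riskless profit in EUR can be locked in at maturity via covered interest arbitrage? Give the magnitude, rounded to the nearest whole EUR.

T = 9/12 years.
Invest the AUD and cover forward: 760,000 × 1.05426501 × 0.6371 = EUR 510,470.90.
Convert at spot and invest in EUR: 760,000 × 0.6801 × 1.01294714 = EUR 523,568.07.
The quoted forward undervalues AUD, so borrow AUD, convert to EUR at spot, deposit the EUR at 1.73%, and buy AUD forward at 0.6371 to cover the loan.
Profit = 523,568.07 − 510,470.90 = EUR 13,097.

EUR 13,097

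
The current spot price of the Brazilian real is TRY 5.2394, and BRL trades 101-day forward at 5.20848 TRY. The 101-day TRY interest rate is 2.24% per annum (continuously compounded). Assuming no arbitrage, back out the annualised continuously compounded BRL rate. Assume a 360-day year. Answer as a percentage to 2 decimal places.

T = 101/360 years.
By CIP, F/S equals the TRY-to-BRL growth ratio: 5.20848/5.2394 = 0.9940986.
The TRY side grows by e^(0.0224×101/360) = 1.0063042.
So the BRL growth factor = 1.0122781.
r = ln(1.0122781)/(101/360) = 0.043497 → 4.35%.

4.35%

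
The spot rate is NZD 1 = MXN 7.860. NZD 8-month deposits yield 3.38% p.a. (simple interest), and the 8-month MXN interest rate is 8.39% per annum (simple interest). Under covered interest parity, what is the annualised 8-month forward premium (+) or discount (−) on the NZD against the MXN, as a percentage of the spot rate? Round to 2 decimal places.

T = 8/12 years.
F = S · g_MXN/g_NZD = 7.86 × 1.0559333/1.0225333 = 8.116739.
Annualised premium = (F − S)/S × (1/T) = (8.116739 − 7.86)/7.86 ÷ (8/12) = 4.90%.

+4.90%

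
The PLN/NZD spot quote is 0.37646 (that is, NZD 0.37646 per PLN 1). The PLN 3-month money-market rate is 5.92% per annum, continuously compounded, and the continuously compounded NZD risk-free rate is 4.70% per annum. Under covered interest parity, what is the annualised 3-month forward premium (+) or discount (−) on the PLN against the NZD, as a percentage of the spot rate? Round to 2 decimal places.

T = 3/12 years.
F = S · g_NZD/g_PLN = 0.37646 × 1.0118193/1.0149101 = 0.37531353.
(F − S)/S ÷ T = (0.37531353 − 0.37646)/0.37646/(3/12) = -0.012182 → -1.22%.

-1.22%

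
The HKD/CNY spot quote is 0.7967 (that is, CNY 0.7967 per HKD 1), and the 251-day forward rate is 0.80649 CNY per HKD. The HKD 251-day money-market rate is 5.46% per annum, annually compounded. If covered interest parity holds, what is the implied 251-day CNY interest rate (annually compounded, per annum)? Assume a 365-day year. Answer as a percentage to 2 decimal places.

T = 251/365 years.
CIP gives F = S · g_CNY/g_HKD, so g_CNY/g_HKD = 0.80649/0.7967 = 1.0122882.
HKD growth factor: (1 + 0.0546)^(251/365) = 1.0372341.
So the CNY growth factor = 1.0499798.
r = 1.0499798^(365/251) − 1 = 0.073497 → 7.35%.

7.35%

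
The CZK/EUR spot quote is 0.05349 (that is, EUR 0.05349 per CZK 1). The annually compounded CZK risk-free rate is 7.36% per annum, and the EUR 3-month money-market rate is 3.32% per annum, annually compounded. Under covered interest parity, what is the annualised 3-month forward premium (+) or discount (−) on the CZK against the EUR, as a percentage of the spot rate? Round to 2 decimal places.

T = 3/12 years.
CIP forward (EUR per CZK) = 0.05349 × 1.0081986/1.0179129 = 0.05297953.
Annualised premium = (F − S)/S × (1/T) = (0.05297953 − 0.05349)/0.05349 ÷ (3/12) = -3.82%.

-3.82%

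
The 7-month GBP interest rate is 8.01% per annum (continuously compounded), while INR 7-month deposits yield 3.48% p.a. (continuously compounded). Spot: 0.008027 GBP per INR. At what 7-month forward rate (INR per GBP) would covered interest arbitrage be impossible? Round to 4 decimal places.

121.3306

T = 7/12 years.
GBP accumulates by e^(0.0801×7/12) = 1.047833815.
INR accumulates by e^(0.0348×7/12) = 1.020507446.
CIP: F = S · (grow GBP)/(grow INR) = 0.008027 × 1.047833815/1.020507446 = 0.00824194088 GBP per INR.
Quoted the other way: 1/0.00824194088 = 121.3306 INR per GBP.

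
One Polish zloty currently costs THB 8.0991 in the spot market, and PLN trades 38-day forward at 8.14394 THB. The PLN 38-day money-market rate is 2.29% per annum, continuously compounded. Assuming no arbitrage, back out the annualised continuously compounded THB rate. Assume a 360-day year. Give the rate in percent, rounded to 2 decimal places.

T = 38/360 years.
CIP gives F = S · g_THB/g_PLN, so g_THB/g_PLN = 8.14394/8.0991 = 1.0055364.
PLN growth factor: e^(0.0229×38/360) = 1.0024201.
Hence g_THB = 1.0079699.
Take logs: ln 1.0079699 / (38/360) = 0.075205, so 7.52%.

7.52%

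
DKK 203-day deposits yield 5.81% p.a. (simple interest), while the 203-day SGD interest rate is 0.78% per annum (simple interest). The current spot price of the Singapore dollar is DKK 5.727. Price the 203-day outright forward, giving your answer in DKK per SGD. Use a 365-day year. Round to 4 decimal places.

T = 203/365 years.
Growth of 1 DKK over T: 1 + 0.0581×203/365 = 1.0323132.
SGD accumulates by 1 + 0.0078×203/365 = 1.0043381.
CIP: F = S · (grow DKK)/(grow SGD) = 5.727 × 1.0323132/1.0043381 = 5.886521 DKK per SGD.

5.8865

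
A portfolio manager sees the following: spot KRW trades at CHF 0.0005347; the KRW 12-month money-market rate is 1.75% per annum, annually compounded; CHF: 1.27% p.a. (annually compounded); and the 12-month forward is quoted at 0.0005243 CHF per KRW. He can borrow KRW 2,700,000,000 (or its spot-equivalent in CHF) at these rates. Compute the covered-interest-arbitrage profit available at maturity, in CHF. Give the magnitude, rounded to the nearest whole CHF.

CHF 21,642

T = 1 year.
Invest the KRW and cover forward: 2,700,000,000 × 1.017500 × 0.0005243 = CHF 1,440,383.18.
Convert at spot and invest in CHF: 2,700,000,000 × 0.0005347 × 1.012700 = CHF 1,462,024.86.
The quoted forward undervalues KRW, so borrow KRW, convert to CHF at spot, deposit the CHF at 1.27%, and buy KRW forward at 0.0005243 to cover the loan.
The gap between the two covered legs is CHF 21,642.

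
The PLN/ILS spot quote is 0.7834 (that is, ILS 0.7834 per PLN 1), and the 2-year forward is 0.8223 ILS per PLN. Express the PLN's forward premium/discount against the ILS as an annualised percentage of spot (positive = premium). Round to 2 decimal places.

T = 2 years.
Period premium: (0.8223 − 0.7834)/0.7834 = 0.0496553.
Per annum: 0.0496553 / 2 = 0.024828 = 2.48%.

+2.48%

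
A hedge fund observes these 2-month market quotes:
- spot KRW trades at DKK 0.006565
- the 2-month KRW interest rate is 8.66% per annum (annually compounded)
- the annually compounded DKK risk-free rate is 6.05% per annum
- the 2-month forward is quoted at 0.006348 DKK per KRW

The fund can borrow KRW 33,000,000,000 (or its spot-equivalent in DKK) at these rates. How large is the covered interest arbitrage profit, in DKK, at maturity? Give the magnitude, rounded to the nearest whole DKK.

T = 2/12 years.
Invest the KRW and cover forward: 33,000,000,000 × 1.01393850684 × 0.006348 = DKK 212,403,894.17.
Convert at spot and invest in DKK: 33,000,000,000 × 0.006565 × 1.00983816213 = DKK 218,776,388.63.
The quoted forward undervalues KRW, so borrow KRW, convert to DKK at spot, deposit the DKK at 6.05%, and buy KRW forward at 0.006348 to cover the loan.
The gap between the two covered legs is DKK 6,372,494.

DKK 6,372,494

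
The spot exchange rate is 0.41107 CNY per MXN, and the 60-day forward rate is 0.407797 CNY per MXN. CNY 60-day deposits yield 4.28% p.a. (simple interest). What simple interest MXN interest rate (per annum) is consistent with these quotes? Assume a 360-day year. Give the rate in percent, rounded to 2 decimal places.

T = 60/360 years.
By CIP, F/S equals the CNY-to-MXN growth ratio: 0.407797/0.41107 = 0.9920379.
CNY growth factor: 1 + 0.0428×60/360 = 1.0071333.
So the MXN growth factor = 1.0152166.
r = (1.0152166 − 1)/(60/360) = 0.091300 → 9.13%.

9.13%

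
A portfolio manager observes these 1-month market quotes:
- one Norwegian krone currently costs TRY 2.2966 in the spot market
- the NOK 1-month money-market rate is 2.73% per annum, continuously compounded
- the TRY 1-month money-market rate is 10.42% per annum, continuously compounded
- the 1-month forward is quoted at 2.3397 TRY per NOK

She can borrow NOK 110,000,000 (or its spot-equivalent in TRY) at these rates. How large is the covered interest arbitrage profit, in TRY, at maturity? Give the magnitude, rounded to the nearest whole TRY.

T = 1/12 years.
Route A — deposit NOK, sell forward: 110,000,000 × 1.00227758978 × 2.3397 = TRY 257,953,176.45.
Route B — convert at spot, deposit TRY: 110,000,000 × 2.2966 × 1.00872114283 = TRY 254,829,187.43.
The quoted forward overvalues NOK, so borrow TRY, buy NOK at spot, deposit the NOK at 2.73%, and sell the proceeds forward at 2.3397.
Profit = 257,953,176.45 − 254,829,187.43 = TRY 3,123,989.

TRY 3,123,989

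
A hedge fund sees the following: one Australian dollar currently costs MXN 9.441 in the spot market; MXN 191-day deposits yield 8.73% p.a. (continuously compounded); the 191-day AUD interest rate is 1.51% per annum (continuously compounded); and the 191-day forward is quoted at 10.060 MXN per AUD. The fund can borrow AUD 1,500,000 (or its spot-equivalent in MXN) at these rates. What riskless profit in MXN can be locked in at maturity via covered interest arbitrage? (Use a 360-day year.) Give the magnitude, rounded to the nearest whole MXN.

MXN 378,524

T = 191/360 years.
Keep in AUD, deliver into the forward: 1,500,000·1.0080435659·10.060 = MXN 15,211,377.41.
Swap to MXN now, deposit: 1,500,000·9.441·1.0474069099 = MXN 14,832,852.95.
The quoted forward overvalues AUD, so borrow MXN, buy AUD at spot, deposit the AUD at 1.51%, and sell the proceeds forward at 10.060.
Profit = 15,211,377.41 − 14,832,852.95 = MXN 378,524.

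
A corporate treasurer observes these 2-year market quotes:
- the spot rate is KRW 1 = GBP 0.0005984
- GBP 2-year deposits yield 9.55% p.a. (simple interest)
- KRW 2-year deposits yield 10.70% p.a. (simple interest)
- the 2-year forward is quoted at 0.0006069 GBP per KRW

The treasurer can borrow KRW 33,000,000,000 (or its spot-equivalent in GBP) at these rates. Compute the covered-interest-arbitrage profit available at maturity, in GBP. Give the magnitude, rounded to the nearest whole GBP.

GBP 794,713

T = 2 years.
Keep in KRW, deliver into the forward: 33,000,000,000·1.214000·0.0006069 = GBP 24,313,627.80.
Swap to GBP now, deposit: 33,000,000,000·0.0005984·1.191000 = GBP 23,518,915.20.
The quoted forward overvalues KRW, so borrow GBP, buy KRW at spot, deposit the KRW at 10.70%, and sell the proceeds forward at 0.0006069.
The gap between the two covered legs is GBP 794,713.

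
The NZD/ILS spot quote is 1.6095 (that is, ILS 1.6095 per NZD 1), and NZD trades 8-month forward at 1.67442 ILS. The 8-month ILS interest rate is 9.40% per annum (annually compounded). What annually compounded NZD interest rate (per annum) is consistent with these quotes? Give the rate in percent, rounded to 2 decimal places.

T = 8/12 years.
F/S = 1.67442/1.6095 = 1.0403355 = (growth of ILS) / (growth of NZD).
The ILS side grows by (1 + 0.0940)^(8/12) = 1.0617238.
Hence g_NZD = 1.020559.
Annualise: 1.020559^(12/8) − 1 = 0.030996 = 3.10%.

3.10%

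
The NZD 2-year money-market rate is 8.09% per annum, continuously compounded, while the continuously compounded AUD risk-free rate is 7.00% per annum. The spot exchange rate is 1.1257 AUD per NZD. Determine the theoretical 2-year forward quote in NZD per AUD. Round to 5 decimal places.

0.90791

T = 2 years.
Growth of 1 AUD over T: e^(0.0700×2) = 1.1502738.
Growth of 1 NZD over T: e^(0.0809×2) = 1.1756251.
CIP: F = S · (grow AUD)/(grow NZD) = 1.1257 × 1.1502738/1.1756251 = 1.101425 AUD per NZD.
Invert for NZD per AUD: 1 / 1.101425 = 0.90791.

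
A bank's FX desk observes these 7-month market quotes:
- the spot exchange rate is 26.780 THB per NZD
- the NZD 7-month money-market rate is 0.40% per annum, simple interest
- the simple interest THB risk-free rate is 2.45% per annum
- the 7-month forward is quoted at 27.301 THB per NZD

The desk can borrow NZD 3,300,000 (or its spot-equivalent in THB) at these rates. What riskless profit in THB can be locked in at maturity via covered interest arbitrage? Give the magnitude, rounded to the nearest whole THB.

T = 7/12 years.
Route A — deposit NZD, sell forward: 3,300,000 × 1.0023333333 × 27.301 = THB 90,303,517.70.
Route B — convert at spot, deposit THB: 3,300,000 × 26.780 × 1.0142916667 = THB 89,637,011.75.
The quoted forward overvalues NZD, so borrow THB, buy NZD at spot, deposit the NZD at 0.40%, and sell the proceeds forward at 27.301.
Profit = 90,303,517.70 − 89,637,011.75 = THB 666,506.

THB 666,506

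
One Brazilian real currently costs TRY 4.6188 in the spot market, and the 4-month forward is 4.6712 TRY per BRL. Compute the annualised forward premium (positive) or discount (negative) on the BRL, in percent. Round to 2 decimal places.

+3.40%

T = 4/12 years.
BRL trades forward at +1.13449% vs spot over the period.
×(1/T) gives 3.40% p.a.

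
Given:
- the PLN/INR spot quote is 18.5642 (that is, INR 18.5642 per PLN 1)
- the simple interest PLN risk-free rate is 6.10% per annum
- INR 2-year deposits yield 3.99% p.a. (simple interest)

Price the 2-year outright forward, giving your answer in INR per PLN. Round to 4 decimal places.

T = 2 years.
INR growth factor: 1 + 0.0399×2 = 1.079800.
Growth of 1 PLN over T: 1 + 0.0610×2 = 1.122000.
Forward (INR per PLN) = 18.5642 × 1.079800 / 1.122000 = 17.865974.

17.8660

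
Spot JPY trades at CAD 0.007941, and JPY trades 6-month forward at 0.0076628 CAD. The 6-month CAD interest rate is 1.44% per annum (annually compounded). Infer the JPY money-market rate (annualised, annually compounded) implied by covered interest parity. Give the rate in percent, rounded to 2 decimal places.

T = 6/12 years.
CIP gives F = S · g_CAD/g_JPY, so g_CAD/g_JPY = 0.0076628/0.007941 = 0.9649666.
CAD growth factor: (1 + 0.0144)^(6/12) = 1.0071743.
So the JPY growth factor = 1.0437401.
r = 1.0437401^(12/6) − 1 = 0.089393 → 8.94%.

8.94%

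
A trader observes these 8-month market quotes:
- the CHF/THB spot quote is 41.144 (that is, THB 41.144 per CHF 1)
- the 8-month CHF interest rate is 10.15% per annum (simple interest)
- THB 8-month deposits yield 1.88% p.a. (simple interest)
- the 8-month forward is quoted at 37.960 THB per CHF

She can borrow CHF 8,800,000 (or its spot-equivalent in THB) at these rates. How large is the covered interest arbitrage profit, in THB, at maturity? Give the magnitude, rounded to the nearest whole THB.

T = 8/12 years.
Keep in CHF, deliver into the forward: 8,800,000·1.06766666667·37.960 = THB 356,651,914.67.
Swap to THB now, deposit: 8,800,000·41.144·1.01253333333 = THB 366,605,108.91.
The quoted forward undervalues CHF, so borrow CHF, convert to THB at spot, deposit the THB at 1.88%, and buy CHF forward at 37.960 to cover the loan.
Arbitrage profit = |356,651,914.67 − 366,605,108.91| = THB 9,953,194.

THB 9,953,194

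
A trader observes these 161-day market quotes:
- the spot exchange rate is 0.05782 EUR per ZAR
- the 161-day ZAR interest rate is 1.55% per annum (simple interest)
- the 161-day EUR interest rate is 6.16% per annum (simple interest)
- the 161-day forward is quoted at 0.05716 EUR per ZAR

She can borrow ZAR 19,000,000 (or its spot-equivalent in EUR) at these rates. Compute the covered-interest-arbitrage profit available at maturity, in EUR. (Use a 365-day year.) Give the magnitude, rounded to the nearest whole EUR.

EUR 34,965

T = 161/365 years.
Keep in ZAR, deliver into the forward: 19,000,000·1.006836986·0.05716 = EUR 1,093,465.24.
Swap to EUR now, deposit: 19,000,000·0.05782·1.027171507 = EUR 1,128,430.07.
The quoted forward undervalues ZAR, so borrow ZAR, convert to EUR at spot, deposit the EUR at 6.16%, and buy ZAR forward at 0.05716 to cover the loan.
Arbitrage profit = |1,093,465.24 − 1,128,430.07| = EUR 34,965.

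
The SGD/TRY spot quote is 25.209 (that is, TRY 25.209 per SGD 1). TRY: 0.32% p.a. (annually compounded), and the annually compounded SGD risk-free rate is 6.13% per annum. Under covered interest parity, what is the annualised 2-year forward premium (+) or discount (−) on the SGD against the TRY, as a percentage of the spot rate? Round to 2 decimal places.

T = 2 years.
CIP forward (TRY per SGD) = 25.209 × 1.0064102/1.1263577 = 22.524456.
Annualised premium = (F − S)/S × (1/T) = (22.524456 − 25.209)/25.209 ÷ 2 = -5.32%.

-5.32%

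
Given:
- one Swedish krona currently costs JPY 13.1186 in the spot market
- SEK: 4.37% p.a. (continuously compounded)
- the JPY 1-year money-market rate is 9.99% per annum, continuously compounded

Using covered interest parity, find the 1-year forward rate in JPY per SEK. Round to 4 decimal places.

13.8770

T = 1 year.
JPY growth factor: e^(0.0999×1) = 1.10506041.
SEK accumulates by e^(0.0437×1) = 1.04466891.
So F = 13.1186 × 1.10506041 / 1.04466891 = 13.876976 (JPY/SEK).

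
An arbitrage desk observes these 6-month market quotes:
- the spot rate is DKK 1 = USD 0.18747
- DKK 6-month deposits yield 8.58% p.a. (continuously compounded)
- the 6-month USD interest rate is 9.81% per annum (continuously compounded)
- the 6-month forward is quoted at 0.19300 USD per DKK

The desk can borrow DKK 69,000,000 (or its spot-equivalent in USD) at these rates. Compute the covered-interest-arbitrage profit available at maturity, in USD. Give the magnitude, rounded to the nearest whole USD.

USD 315,000

T = 6/12 years.
Route A — deposit DKK, sell forward: 69,000,000 × 1.0438335063 × 0.19300 = USD 13,900,730.80.
Route B — convert at spot, deposit USD: 69,000,000 × 0.18747 × 1.0502728631 = USD 13,585,731.10.
The quoted forward overvalues DKK, so borrow USD, buy DKK at spot, deposit the DKK at 8.58%, and sell the proceeds forward at 0.19300.
The gap between the two covered legs is USD 315,000.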